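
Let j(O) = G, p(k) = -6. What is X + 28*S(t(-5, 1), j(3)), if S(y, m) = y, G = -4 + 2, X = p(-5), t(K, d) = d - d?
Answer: -6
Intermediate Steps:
t(K, d) = 0
X = -6
G = -2
j(O) = -2
X + 28*S(t(-5, 1), j(3)) = -6 + 28*0 = -6 + 0 = -6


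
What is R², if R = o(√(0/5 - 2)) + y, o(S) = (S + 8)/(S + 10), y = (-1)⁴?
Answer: 2*(-79*I + 18*√2)/(-49*I + 10*√2) ≈ 3.2534 + 0.10004*I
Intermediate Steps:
y = 1
o(S) = (8 + S)/(10 + S)
R = 1 + (8 + I*√2)/(10 + I*√2) (R = (8 + √(0/5 - 2))/(10 + √(0/5 - 2)) + 1 = (8 + √(0*(⅕) - 2))/(10 + √(0*(⅕) - 2)) + 1 = (8 + √(0 - 2))/(10 + √(0 - 2)) + 1 = (8 + √(-2))/(10 + √(-2)) + 1 = (8 + I*√2)/(10 + I*√2) + 1 = 1 + (8 + I*√2)/(10 + I*√2) ≈ 1.8039 + 0.02773*I)
R² = (92/51 + I*√2/51)²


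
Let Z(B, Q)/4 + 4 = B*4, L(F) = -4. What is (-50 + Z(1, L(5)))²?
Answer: 2500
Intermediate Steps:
Z(B, Q) = -16 + 16*B (Z(B, Q) = -16 + 4*(B*4) = -16 + 4*(4*B) = -16 + 16*B)
(-50 + Z(1, L(5)))² = (-50 + (-16 + 16*1))² = (-50 + (-16 + 16))² = (-50 + 0)² = (-50)² = 2500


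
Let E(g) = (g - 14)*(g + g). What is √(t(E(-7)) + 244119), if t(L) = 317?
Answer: 2*√61109 ≈ 494.40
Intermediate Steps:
E(g) = 2*g*(-14 + g) (E(g) = (-14 + g)*(2*g) = 2*g*(-14 + g))
√(t(E(-7)) + 244119) = √(317 + 244119) = √244436 = 2*√61109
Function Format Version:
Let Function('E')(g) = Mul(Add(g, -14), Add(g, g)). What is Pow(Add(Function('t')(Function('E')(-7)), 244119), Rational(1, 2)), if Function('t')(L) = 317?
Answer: Mul(2, Pow(61109, Rational(1, 2))) ≈ 494.40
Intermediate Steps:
Function('E')(g) = Mul(2, g, Add(-14, g)) (Function('E')(g) = Mul(Add(-14, g), Mul(2, g)) = Mul(2, g, Add(-14, g)))
Pow(Add(Function('t')(Function('E')(-7)), 244119), Rational(1, 2)) = Pow(Add(317, 244119), Rational(1, 2)) = Pow(244436, Rational(1, 2)) = Mul(2, Pow(61109, Rational(1, 2)))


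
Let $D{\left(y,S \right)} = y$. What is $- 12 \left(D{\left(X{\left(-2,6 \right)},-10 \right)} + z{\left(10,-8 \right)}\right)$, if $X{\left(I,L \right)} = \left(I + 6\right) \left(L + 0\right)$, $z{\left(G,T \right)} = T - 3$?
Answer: $-156$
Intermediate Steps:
$z{\left(G,T \right)} = -3 + T$ ($z{\left(G,T \right)} = T - 3 = -3 + T$)
$X{\left(I,L \right)} = L \left(6 + I\right)$ ($X{\left(I,L \right)} = \left(6 + I\right) L = L \left(6 + I\right)$)
$- 12 \left(D{\left(X{\left(-2,6 \right)},-10 \right)} + z{\left(10,-8 \right)}\right) = - 12 \left(6 \left(6 - 2\right) - 11\right) = - 12 \left(6 \cdot 4 - 11\right) = - 12 \left(24 - 11\right) = \left(-12\right) 13 = -156$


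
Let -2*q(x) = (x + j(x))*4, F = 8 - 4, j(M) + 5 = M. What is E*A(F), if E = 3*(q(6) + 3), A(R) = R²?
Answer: -528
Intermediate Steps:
j(M) = -5 + M
F = 4
q(x) = 10 - 4*x (q(x) = -(x + (-5 + x))*4/2 = -(-5 + 2*x)*4/2 = -(-20 + 8*x)/2 = 10 - 4*x)
E = -33 (E = 3*((10 - 4*6) + 3) = 3*((10 - 24) + 3) = 3*(-14 + 3) = 3*(-11) = -33)
E*A(F) = -33*4² = -33*16 = -528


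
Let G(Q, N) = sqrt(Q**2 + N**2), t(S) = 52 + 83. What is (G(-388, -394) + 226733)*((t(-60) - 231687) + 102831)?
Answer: -29185298493 - 257442*sqrt(76445) ≈ -2.9256e+10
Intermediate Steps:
t(S) = 135
G(Q, N) = sqrt(N**2 + Q**2)
(G(-388, -394) + 226733)*((t(-60) - 231687) + 102831) = (sqrt((-394)**2 + (-388)**2) + 226733)*((135 - 231687) + 102831) = (sqrt(155236 + 150544) + 226733)*(-231552 + 102831) = (sqrt(305780) + 226733)*(-128721) = (2*sqrt(76445) + 226733)*(-128721) = (226733 + 2*sqrt(76445))*(-128721) = -29185298493 - 257442*sqrt(76445)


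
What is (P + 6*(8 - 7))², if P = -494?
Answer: 238144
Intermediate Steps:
(P + 6*(8 - 7))² = (-494 + 6*(8 - 7))² = (-494 + 6*1)² = (-494 + 6)² = (-488)² = 238144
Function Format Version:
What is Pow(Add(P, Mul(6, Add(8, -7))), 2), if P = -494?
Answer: 238144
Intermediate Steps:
Pow(Add(P, Mul(6, Add(8, -7))), 2) = Pow(Add(-494, Mul(6, Add(8, -7))), 2) = Pow(Add(-494, Mul(6, 1)), 2) = Pow(Add(-494, 6), 2) = Pow(-488, 2) = 238144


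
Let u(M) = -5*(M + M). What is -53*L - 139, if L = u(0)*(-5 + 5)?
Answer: -139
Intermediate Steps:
u(M) = -10*M
L = 0 (L = (-10*0)*(-5 + 5) = 0*0 = 0)
-53*L - 139 = -53*0 - 139 = 0 - 139 = -139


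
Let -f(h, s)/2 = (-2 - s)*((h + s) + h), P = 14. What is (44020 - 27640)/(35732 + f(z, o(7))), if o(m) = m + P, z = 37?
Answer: 8190/20051 ≈ 0.40846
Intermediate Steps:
o(m) = 14 + m (o(m) = m + 14 = 14 + m)
f(h, s) = -2*(-2 - s)*(s + 2*h) (f(h, s) = -2*(-2 - s)*((h + s) + h) = -2*(-2 - s)*(s + 2*h))
(44020 - 27640)/(35732 + f(z, o(7))) = (44020 - 27640)/(35732 + (2*(14 + 7)² + 4*(14 + 7) + 8*37 + 4*37*(14 + 7))) = 16380/(35732 + (2*21² + 4*21 + 296 + 4*37*21)) = 16380/(35732 + (2*441 + 84 + 296 + 3108)) = 16380/(35732 + (882 + 84 + 296 + 3108)) = 16380/(35732 + 4370) = 16380/40102 = 16380*(1/40102) = 8190/20051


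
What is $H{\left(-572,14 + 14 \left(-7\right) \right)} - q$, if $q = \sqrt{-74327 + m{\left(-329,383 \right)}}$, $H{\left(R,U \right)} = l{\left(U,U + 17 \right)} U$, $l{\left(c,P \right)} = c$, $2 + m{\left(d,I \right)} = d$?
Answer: $7056 - i \sqrt{74658} \approx 7056.0 - 273.24 i$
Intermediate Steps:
$m{\left(d,I \right)} = -2 + d$
$H{\left(R,U \right)} = U^{2}$ ($H{\left(R,U \right)} = U U = U^{2}$)
$q = i \sqrt{74658}$ ($q = \sqrt{-74327 - 331} = \sqrt{-74658} = i \sqrt{74658} \approx 273.24 i$)
$H{\left(-572,14 + 14 \left(-7\right) \right)} - q = \left(14 + 14 \left(-7\right)\right)^{2} - i \sqrt{74658} = \left(14 - 98\right)^{2} - i \sqrt{74658} = \left(-84\right)^{2} - i \sqrt{74658} = 7056 - i \sqrt{74658}$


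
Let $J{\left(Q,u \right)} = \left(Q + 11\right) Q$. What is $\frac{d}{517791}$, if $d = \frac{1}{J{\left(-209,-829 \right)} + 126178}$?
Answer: $\frac{1}{86761059960} \approx 1.1526 \cdot 10^{-11}$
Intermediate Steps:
$J{\left(Q,u \right)} = Q \left(11 + Q\right)$ ($J{\left(Q,u \right)} = \left(11 + Q\right) Q = Q \left(11 + Q\right)$)
$d = \frac{1}{167560}$ ($d = \frac{1}{- 209 \left(11 - 209\right) + 126178} = \frac{1}{\left(-209\right) \left(-198\right) + 126178} = \frac{1}{41382 + 126178} = \frac{1}{167560} \approx 5.968 \cdot 10^{-6}$)
$\frac{d}{517791} = \frac{1}{167560 \cdot 517791} = \frac{1}{167560} \cdot \frac{1}{517791} = \frac{1}{86761059960}$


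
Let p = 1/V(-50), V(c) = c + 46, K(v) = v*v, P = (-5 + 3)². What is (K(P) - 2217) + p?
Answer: -8805/4 ≈ -2201.3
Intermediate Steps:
P = 4 (P = (-2)² = 4)
K(v) = v²
V(c) = 46 + c
p = -¼ (p = 1/(46 - 50) = 1/(-4) = -¼ ≈ -0.25000)
(K(P) - 2217) + p = (4² - 2217) - ¼ = (16 - 2217) - ¼ = -2201 - ¼ = -8805/4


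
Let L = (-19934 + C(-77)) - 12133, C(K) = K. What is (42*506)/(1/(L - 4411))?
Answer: -776866860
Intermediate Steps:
L = -32144 (L = (-19934 - 77) - 12133 = -20011 - 12133 = -32144)
(42*506)/(1/(L - 4411)) = (42*506)/(1/(-32144 - 4411)) = 21252/(1/(-36555)) = 21252/(-1/36555) = 21252*(-36555) = -776866860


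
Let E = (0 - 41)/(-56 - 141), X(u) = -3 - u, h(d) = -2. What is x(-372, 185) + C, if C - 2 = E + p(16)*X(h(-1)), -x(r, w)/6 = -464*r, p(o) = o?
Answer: -204025373/197 ≈ -1.0357e+6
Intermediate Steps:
x(r, w) = 2784*r (x(r, w) = -(-2784)*r = 2784*r)
E = 41/197 (E = -41/(-197) = -41*(-1/197) = 41/197 ≈ 0.20812)
C = -2717/197 (C = 2 + (41/197 + 16*(-3 - 1*(-2))) = 2 + (41/197 + 16*(-3 + 2)) = 2 + (41/197 + 16*(-1)) = 2 + (41/197 - 16) = 2 - 3111/197 = -2717/197 ≈ -13.792)
x(-372, 185) + C = 2784*(-372) - 2717/197 = -1035648 - 2717/197 = -204025373/197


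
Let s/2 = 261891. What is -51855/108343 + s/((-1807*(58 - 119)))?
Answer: 51032292141/11942323861 ≈ 4.2732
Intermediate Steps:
s = 523782 (s = 2*261891 = 523782)
-51855/108343 + s/((-1807*(58 - 119))) = -51855/108343 + 523782/((-1807*(58 - 119))) = -51855*1/108343 + 523782/((-1807*(-61))) = -51855/108343 + 523782/110227 = 51032292141/11942323861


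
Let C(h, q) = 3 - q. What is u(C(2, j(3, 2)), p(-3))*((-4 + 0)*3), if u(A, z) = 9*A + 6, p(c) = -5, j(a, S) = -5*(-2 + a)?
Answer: -936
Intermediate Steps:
j(a, S) = 10 - 5*a
u(A, z) = 6 + 9*A
u(C(2, j(3, 2)), p(-3))*((-4 + 0)*3) = (6 + 9*(3 - (10 - 5*3)))*((-4 + 0)*3) = (6 + 9*(3 - (10 - 15)))*(-4*3) = (6 + 9*(3 - 1*(-5)))*(-12) = (6 + 9*(3 + 5))*(-12) = (6 + 9*8)*(-12) = (6 + 72)*(-12) = 78*(-12) = -936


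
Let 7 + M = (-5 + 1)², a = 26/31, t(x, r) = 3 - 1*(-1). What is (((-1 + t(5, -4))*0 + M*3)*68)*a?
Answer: 47736/31 ≈ 1539.9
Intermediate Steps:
t(x, r) = 4 (t(x, r) = 3 + 1 = 4)
a = 26/31 (a = 26*(1/31) = 26/31 ≈ 0.83871)
M = 9 (M = -7 + (-5 + 1)² = -7 + (-4)² = -7 + 16 = 9)
(((-1 + t(5, -4))*0 + M*3)*68)*a = (((-1 + 4)*0 + 9*3)*68)*(26/31) = ((3*0 + 27)*68)*(26/31) = ((0 + 27)*68)*(26/31) = (27*68)*(26/31) = 1836*(26/31) = 47736/31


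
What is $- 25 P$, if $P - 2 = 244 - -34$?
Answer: $-7000$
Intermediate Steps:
$P = 280$ ($P = 2 + \left(244 - -34\right) = 2 + \left(244 + 34\right) = 2 + 278 = 280$)
$- 25 P = \left(-25\right) 280 = -7000$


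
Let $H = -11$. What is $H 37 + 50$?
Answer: $-357$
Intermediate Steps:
$H 37 + 50 = \left(-11\right) 37 + 50 = -407 + 50 = -357$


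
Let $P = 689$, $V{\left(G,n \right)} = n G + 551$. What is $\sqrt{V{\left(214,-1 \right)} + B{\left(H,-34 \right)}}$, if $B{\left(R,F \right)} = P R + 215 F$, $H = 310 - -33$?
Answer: $\sqrt{229354} \approx 478.91$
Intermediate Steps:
$V{\left(G,n \right)} = 551 + G n$ ($V{\left(G,n \right)} = G n + 551 = 551 + G n$)
$H = 343$ ($H = 310 + 33 = 343$)
$B{\left(R,F \right)} = 215 F + 689 R$ ($B{\left(R,F \right)} = 689 R + 215 F = 215 F + 689 R$)
$\sqrt{V{\left(214,-1 \right)} + B{\left(H,-34 \right)}} = \sqrt{\left(551 + 214 \left(-1\right)\right) + \left(215 \left(-34\right) + 689 \cdot 343\right)} = \sqrt{\left(551 - 214\right) + \left(-7310 + 236327\right)} = \sqrt{337 + 229017} = \sqrt{229354}$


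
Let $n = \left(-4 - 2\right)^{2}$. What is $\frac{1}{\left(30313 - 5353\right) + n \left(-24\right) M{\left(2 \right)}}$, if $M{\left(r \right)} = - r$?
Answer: $\frac{1}{26688} \approx 3.747 \cdot 10^{-5}$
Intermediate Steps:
$n = 36$ ($n = \left(-6\right)^{2} = 36$)
$\frac{1}{\left(30313 - 5353\right) + n \left(-24\right) M{\left(2 \right)}} = \frac{1}{\left(30313 - 5353\right) + 36 \left(-24\right) \left(\left(-1\right) 2\right)} = \frac{1}{\left(30313 - 5353\right) - -1728} = \frac{1}{24960 + 1728} = \frac{1}{26688}$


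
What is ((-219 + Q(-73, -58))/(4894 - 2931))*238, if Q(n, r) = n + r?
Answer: -83300/1963 ≈ -42.435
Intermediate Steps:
((-219 + Q(-73, -58))/(4894 - 2931))*238 = ((-219 + (-73 - 58))/(4894 - 2931))*238 = ((-219 - 131)/1963)*238 = -350*1/1963*238 = -350/1963*238 = -83300/1963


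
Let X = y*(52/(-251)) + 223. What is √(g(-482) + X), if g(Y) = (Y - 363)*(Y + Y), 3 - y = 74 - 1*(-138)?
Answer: 11*√424265551/251 ≈ 902.69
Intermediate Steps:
y = -209 (y = 3 - (74 - 1*(-138)) = 3 - (74 + 138) = 3 - 1*212 = 3 - 212 = -209)
g(Y) = 2*Y*(-363 + Y) (g(Y) = (-363 + Y)*(2*Y) = 2*Y*(-363 + Y))
X = 66841/251 (X = -10868/(-251) + 223 = -10868*(-1)/251 + 223 = -209*(-52/251) + 223 = 10868/251 + 223 = 66841/251 ≈ 266.30)
√(g(-482) + X) = √(2*(-482)*(-363 - 482) + 66841/251) = √(2*(-482)*(-845) + 66841/251) = √(814580 + 66841/251) = √(204526421/251) = 11*√424265551/251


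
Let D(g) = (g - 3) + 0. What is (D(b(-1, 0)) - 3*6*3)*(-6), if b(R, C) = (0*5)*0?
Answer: 342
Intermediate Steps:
b(R, C) = 0 (b(R, C) = 0*0 = 0)
D(g) = -3 + g (D(g) = (-3 + g) + 0 = -3 + g)
(D(b(-1, 0)) - 3*6*3)*(-6) = ((-3 + 0) - 3*6*3)*(-6) = (-3 - 18*3)*(-6) = (-3 - 54)*(-6) = -57*(-6) = 342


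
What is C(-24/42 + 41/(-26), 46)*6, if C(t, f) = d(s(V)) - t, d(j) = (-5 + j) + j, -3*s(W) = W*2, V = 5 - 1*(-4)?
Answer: -8109/91 ≈ -89.110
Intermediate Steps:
V = 9 (V = 5 + 4 = 9)
s(W) = -2*W/3 (s(W) = -W*2/3 = -2*W/3)
d(j) = -5 + 2*j
C(t, f) = -17 - t (C(t, f) = (-5 + 2*(-2/3*9)) - t = (-5 + 2*(-6)) - t = (-5 - 12) - t = -17 - t)
C(-24/42 + 41/(-26), 46)*6 = (-17 - (-24/42 + 41/(-26)))*6 = (-17 - (-24*1/42 + 41*(-1/26)))*6 = (-17 - (-4/7 - 41/26))*6 = (-17 - 1*(-391/182))*6 = (-17 + 391/182)*6 = -2703/182*6 = -8109/91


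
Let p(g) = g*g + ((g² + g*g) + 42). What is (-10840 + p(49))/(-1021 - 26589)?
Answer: 719/5522 ≈ 0.13021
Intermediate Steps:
p(g) = 42 + 3*g² (p(g) = g² + ((g² + g²) + 42) = g² + (2*g² + 42) = g² + (42 + 2*g²) = 42 + 3*g²)
(-10840 + p(49))/(-1021 - 26589) = (-10840 + (42 + 3*49²))/(-1021 - 26589) = (-10840 + (42 + 3*2401))/(-27610) = (-10840 + (42 + 7203))*(-1/27610) = (-10840 + 7245)*(-1/27610) = -3595*(-1/27610) = 719/5522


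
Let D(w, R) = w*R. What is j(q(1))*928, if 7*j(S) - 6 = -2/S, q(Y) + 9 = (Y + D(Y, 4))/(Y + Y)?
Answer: 76096/91 ≈ 836.22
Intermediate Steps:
D(w, R) = R*w
q(Y) = -13/2 (q(Y) = -9 + (Y + 4*Y)/(Y + Y) = -9 + (5*Y)/((2*Y)) = -9 + (5*Y)*(1/(2*Y)) = -9 + 5/2 = -13/2)
j(S) = 6/7 - 2/(7*S) (j(S) = 6/7 + (-2/S)/7 = 6/7 - 2/(7*S))
j(q(1))*928 = (2*(-1 + 3*(-13/2))/(7*(-13/2)))*928 = ((2/7)*(-2/13)*(-1 - 39/2))*928 = ((2/7)*(-2/13)*(-41/2))*928 = (82/91)*928 = 76096/91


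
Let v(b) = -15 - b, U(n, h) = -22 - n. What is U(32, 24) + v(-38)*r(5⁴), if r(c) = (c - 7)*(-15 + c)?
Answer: 8670486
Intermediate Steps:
r(c) = (-15 + c)*(-7 + c) (r(c) = (-7 + c)*(-15 + c) = (-15 + c)*(-7 + c))
U(32, 24) + v(-38)*r(5⁴) = (-22 - 1*32) + (-15 - 1*(-38))*(105 + (5⁴)² - 22*5⁴) = (-22 - 32) + (-15 + 38)*(105 + 625² - 22*625) = -54 + 23*(105 + 390625 - 13750) = -54 + 23*376980 = -54 + 8670540 = 8670486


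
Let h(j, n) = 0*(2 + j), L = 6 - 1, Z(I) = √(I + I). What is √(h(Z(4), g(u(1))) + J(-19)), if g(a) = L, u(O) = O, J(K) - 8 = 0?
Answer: 2*√2 ≈ 2.8284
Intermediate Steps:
J(K) = 8 (J(K) = 8 + 0 = 8)
Z(I) = √2*√I (Z(I) = √(2*I) = √2*√I)
L = 5
g(a) = 5
h(j, n) = 0
√(h(Z(4), g(u(1))) + J(-19)) = √(0 + 8) = √8 = 2*√2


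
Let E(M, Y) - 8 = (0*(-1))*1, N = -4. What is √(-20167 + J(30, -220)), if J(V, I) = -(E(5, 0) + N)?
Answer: I*√20171 ≈ 142.02*I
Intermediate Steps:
E(M, Y) = 8 (E(M, Y) = 8 + (0*(-1))*1 = 8 + 0*1 = 8 + 0 = 8)
J(V, I) = -4 (J(V, I) = -(8 - 4) = -1*4 = -4)
√(-20167 + J(30, -220)) = √(-20167 - 4) = √(-20171) = I*√20171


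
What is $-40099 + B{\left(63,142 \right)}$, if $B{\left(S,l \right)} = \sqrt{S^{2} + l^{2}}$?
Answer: $-40099 + \sqrt{24133} \approx -39944.0$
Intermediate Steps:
$-40099 + B{\left(63,142 \right)} = -40099 + \sqrt{63^{2} + 142^{2}} = -40099 + \sqrt{3969 + 20164} = -40099 + \sqrt{24133}$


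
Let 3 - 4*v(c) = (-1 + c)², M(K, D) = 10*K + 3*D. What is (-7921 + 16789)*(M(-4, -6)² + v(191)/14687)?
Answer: 438061851975/14687 ≈ 2.9826e+7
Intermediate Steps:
M(K, D) = 3*D + 10*K
v(c) = ¾ - (-1 + c)²/4
(-7921 + 16789)*(M(-4, -6)² + v(191)/14687) = (-7921 + 16789)*((3*(-6) + 10*(-4))² + (¾ - (-1 + 191)²/4)/14687) = 8868*((-18 - 40)² + (¾ - ¼*190²)*(1/14687)) = 8868*((-58)² + (¾ - ¼*36100)*(1/14687)) = 8868*(3364 + (¾ - 9025)*(1/14687)) = 8868*(3364 - 36097/4*1/14687) = 8868*(3364 - 36097/58748) = 8868*(197592175/58748) = 438061851975/14687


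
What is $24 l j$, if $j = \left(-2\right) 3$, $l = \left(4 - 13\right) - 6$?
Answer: $2160$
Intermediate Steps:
$l = -15$ ($l = -9 - 6 = -15$)
$j = -6$
$24 l j = 24 \left(-15\right) \left(-6\right) = \left(-360\right) \left(-6\right) = 2160$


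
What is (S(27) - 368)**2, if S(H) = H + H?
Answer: 98596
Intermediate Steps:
S(H) = 2*H
(S(27) - 368)**2 = (2*27 - 368)**2 = (54 - 368)**2 = (-314)**2 = 98596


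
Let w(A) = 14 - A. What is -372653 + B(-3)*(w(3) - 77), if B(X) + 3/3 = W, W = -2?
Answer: -372455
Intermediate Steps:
B(X) = -3 (B(X) = -1 - 2 = -3)
-372653 + B(-3)*(w(3) - 77) = -372653 - 3*((14 - 1*3) - 77) = -372653 - 3*((14 - 3) - 77) = -372653 - 3*(11 - 77) = -372653 - 3*(-66) = -372653 + 198 = -372455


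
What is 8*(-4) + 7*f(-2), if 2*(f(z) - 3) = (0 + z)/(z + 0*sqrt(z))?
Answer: -15/2 ≈ -7.5000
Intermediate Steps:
f(z) = 7/2 (f(z) = 3 + ((0 + z)/(z + 0*sqrt(z)))/2 = 3 + (z/(z + 0))/2 = 3 + (z/z)/2 = 3 + (1/2)*1 = 3 + 1/2 = 7/2)
8*(-4) + 7*f(-2) = 8*(-4) + 7*(7/2) = -32 + 49/2 = -15/2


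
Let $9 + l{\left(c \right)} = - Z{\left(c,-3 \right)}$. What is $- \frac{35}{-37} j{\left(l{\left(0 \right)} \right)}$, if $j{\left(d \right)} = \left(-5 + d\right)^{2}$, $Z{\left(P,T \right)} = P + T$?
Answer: $\frac{4235}{37} \approx 114.46$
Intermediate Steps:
$l{\left(c \right)} = -6 - c$ ($l{\left(c \right)} = -9 - \left(c - 3\right) = -9 - \left(-3 + c\right) = -6 - c$)
$- \frac{35}{-37} j{\left(l{\left(0 \right)} \right)} = - \frac{35}{-37} \left(-5 - 6\right)^{2} = \left(-35\right) \left(- \frac{1}{37}\right) \left(-5 + \left(-6 + 0\right)\right)^{2} = \frac{35 \left(-5 - 6\right)^{2}}{37} = \frac{35 \left(-11\right)^{2}}{37} = \frac{35}{37} \cdot 121 = \frac{4235}{37}$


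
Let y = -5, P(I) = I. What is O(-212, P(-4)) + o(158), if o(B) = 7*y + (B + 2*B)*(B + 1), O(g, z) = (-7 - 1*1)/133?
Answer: 10019015/133 ≈ 75331.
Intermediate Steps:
O(g, z) = -8/133 (O(g, z) = (-7 - 1)*(1/133) = -8*1/133 = -8/133)
o(B) = -35 + 3*B*(1 + B) (o(B) = 7*(-5) + (B + 2*B)*(B + 1) = -35 + (3*B)*(1 + B) = -35 + 3*B*(1 + B))
O(-212, P(-4)) + o(158) = -8/133 + (-35 + 3*158 + 3*158²) = -8/133 + (-35 + 474 + 3*24964) = -8/133 + (-35 + 474 + 74892) = -8/133 + 75331 = 10019015/133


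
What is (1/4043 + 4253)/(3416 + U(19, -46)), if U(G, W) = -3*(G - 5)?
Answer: 8597440/6820541 ≈ 1.2605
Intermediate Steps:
U(G, W) = 15 - 3*G (U(G, W) = -3*(-5 + G) = 15 - 3*G)
(1/4043 + 4253)/(3416 + U(19, -46)) = (1/4043 + 4253)/(3416 + (15 - 3*19)) = (1/4043 + 4253)/(3416 + (15 - 57)) = 17194880/(4043*(3416 - 42)) = (17194880/4043)/3374 = (17194880/4043)*(1/3374) = 8597440/6820541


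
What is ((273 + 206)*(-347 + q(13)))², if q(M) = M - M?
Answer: 27626761369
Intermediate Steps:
q(M) = 0
((273 + 206)*(-347 + q(13)))² = ((273 + 206)*(-347 + 0))² = (479*(-347))² = (-166213)² = 27626761369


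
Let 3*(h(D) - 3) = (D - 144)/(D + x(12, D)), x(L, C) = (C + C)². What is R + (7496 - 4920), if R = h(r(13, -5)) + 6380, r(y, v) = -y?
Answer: 17819294/1989 ≈ 8958.9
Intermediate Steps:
x(L, C) = 4*C² (x(L, C) = (2*C)² = 4*C²)
h(D) = 3 + (-144 + D)/(3*(D + 4*D²)) (h(D) = 3 + ((D - 144)/(D + 4*D²))/3 = 3 + ((-144 + D)/(D + 4*D²))/3 = 3 + (-144 + D)/(3*(D + 4*D²)))
R = 12695630/1989 (R = 2*(-72 + 5*(-1*13) + 18*(-1*13)²)/(3*((-1*13))*(1 + 4*(-1*13))) + 6380 = (⅔)*(-72 + 5*(-13) + 18*(-13)²)/(-13*(1 + 4*(-13))) + 6380 = (⅔)*(-1/13)*(-72 - 65 + 18*169)/(1 - 52) + 6380 = (⅔)*(-1/13)*(-72 - 65 + 3042)/(-51) + 6380 = (⅔)*(-1/13)*(-1/51)*2905 + 6380 = 5810/1989 + 6380 = 12695630/1989 ≈ 6382.9)
R + (7496 - 4920) = 12695630/1989 + (7496 - 4920) = 12695630/1989 + 2576 = 17819294/1989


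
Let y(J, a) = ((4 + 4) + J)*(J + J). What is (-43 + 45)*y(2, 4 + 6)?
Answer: 80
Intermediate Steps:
y(J, a) = 2*J*(8 + J) (y(J, a) = (8 + J)*(2*J) = 2*J*(8 + J))
(-43 + 45)*y(2, 4 + 6) = (-43 + 45)*(2*2*(8 + 2)) = 2*(2*2*10) = 2*40 = 80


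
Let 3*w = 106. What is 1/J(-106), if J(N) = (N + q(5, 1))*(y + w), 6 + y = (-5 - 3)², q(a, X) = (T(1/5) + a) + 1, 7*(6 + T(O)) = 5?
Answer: -3/29480 ≈ -0.00010176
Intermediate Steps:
T(O) = -37/7 (T(O) = -6 + (⅐)*5 = -6 + 5/7 = -37/7)
q(a, X) = -30/7 + a (q(a, X) = (-37/7 + a) + 1 = -30/7 + a)
y = 58 (y = -6 + (-5 - 3)² = -6 + (-8)² = -6 + 64 = 58)
w = 106/3 (w = (⅓)*106 = 106/3 ≈ 35.333)
J(N) = 200/3 + 280*N/3 (J(N) = (N + (-30/7 + 5))*(58 + 106/3) = (N + 5/7)*(280/3) = (5/7 + N)*(280/3) = 200/3 + 280*N/3)
1/J(-106) = 1/(200/3 + (280/3)*(-106)) = 1/(200/3 - 29680/3) = 1/(-29480/3) = -3/29480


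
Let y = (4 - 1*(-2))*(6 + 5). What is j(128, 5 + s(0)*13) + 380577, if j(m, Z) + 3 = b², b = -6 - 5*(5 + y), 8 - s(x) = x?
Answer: 510895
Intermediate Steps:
y = 66 (y = (4 + 2)*11 = 6*11 = 66)
s(x) = 8 - x
b = -361 (b = -6 - 5*(5 + 66) = -6 - 5*71 = -6 - 1*355 = -6 - 355 = -361)
j(m, Z) = 130318 (j(m, Z) = -3 + (-361)² = -3 + 130321 = 130318)
j(128, 5 + s(0)*13) + 380577 = 130318 + 380577 = 510895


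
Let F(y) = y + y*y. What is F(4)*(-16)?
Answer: -320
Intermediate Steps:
F(y) = y + y**2
F(4)*(-16) = (4*(1 + 4))*(-16) = (4*5)*(-16) = 20*(-16) = -320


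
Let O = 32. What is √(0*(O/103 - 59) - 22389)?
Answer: I*√22389 ≈ 149.63*I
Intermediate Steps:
√(0*(O/103 - 59) - 22389) = √(0*(32/103 - 59) - 22389) = √(0*(-6045/103) - 22389) = √(0 - 22389) = √(-22389) = I*√22389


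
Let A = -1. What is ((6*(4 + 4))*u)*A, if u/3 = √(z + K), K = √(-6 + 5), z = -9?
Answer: -144*√(-9 + I) ≈ -23.963 - 432.66*I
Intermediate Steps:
K = I (K = √(-1) = I ≈ 1.0*I)
u = 3*√(-9 + I) ≈ 0.49923 + 9.0138*I
((6*(4 + 4))*u)*A = ((6*(4 + 4))*(3*√(-9 + I)))*(-1) = ((6*8)*(3*√(-9 + I)))*(-1) = (48*(3*√(-9 + I)))*(-1) = (144*√(-9 + I))*(-1) = -144*√(-9 + I)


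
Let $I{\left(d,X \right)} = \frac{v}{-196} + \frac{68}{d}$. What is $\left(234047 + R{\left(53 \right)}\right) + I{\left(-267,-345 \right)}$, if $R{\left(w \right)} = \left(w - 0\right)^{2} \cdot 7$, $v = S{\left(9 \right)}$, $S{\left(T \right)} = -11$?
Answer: $\frac{13277141329}{52332} \approx 2.5371 \cdot 10^{5}$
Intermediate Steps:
$v = -11$
$I{\left(d,X \right)} = \frac{11}{196} + \frac{68}{d}$ ($I{\left(d,X \right)} = - \frac{11}{-196} + \frac{68}{d} = \left(-11\right) \left(- \frac{1}{196}\right) + \frac{68}{d} = \frac{11}{196} + \frac{68}{d}$)
$R{\left(w \right)} = 7 w^{2}$ ($R{\left(w \right)} = \left(w + 0\right)^{2} \cdot 7 = w^{2} \cdot 7 = 7 w^{2}$)
$\left(234047 + R{\left(53 \right)}\right) + I{\left(-267,-345 \right)} = \left(234047 + 7 \cdot 53^{2}\right) + \left(\frac{11}{196} + \frac{68}{-267}\right) = \left(234047 + 7 \cdot 2809\right) + \left(\frac{11}{196} + 68 \left(- \frac{1}{267}\right)\right) = \left(234047 + 19663\right) + \left(\frac{11}{196} - \frac{68}{267}\right) = 253710 - \frac{10391}{52332} = \frac{13277141329}{52332}$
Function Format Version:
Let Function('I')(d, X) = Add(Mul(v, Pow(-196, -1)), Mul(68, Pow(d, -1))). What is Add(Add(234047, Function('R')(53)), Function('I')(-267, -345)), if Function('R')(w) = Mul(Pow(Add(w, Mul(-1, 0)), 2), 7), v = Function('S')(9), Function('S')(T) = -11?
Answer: Rational(13277141329, 52332) ≈ 2.5371e+5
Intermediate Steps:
v = -11
Function('I')(d, X) = Add(Rational(11, 196), Mul(68, Pow(d, -1))) (Function('I')(d, X) = Add(Mul(-11, Pow(-196, -1)), Mul(68, Pow(d, -1))) = Add(Mul(-11, Rational(-1, 196)), Mul(68, Pow(d, -1))) = Add(Rational(11, 196), Mul(68, Pow(d, -1))))
Function('R')(w) = Mul(7, Pow(w, 2)) (Function('R')(w) = Mul(Pow(Add(w, 0), 2), 7) = Mul(Pow(w, 2), 7) = Mul(7, Pow(w, 2)))
Add(Add(234047, Function('R')(53)), Function('I')(-267, -345)) = Add(Add(234047, Mul(7, Pow(53, 2))), Add(Rational(11, 196), Mul(68, Pow(-267, -1)))) = Add(Add(234047, Mul(7, 2809)), Add(Rational(11, 196), Mul(68, Rational(-1, 267)))) = Add(Add(234047, 19663), Add(Rational(11, 196), Rational(-68, 267))) = Add(253710, Rational(-10391, 52332)) = Rational(13277141329, 52332)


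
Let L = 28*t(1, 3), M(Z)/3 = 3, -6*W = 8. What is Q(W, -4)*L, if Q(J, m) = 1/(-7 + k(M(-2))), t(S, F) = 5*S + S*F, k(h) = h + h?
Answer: 224/11 ≈ 20.364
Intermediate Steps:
W = -4/3 (W = -⅙*8 = -4/3 ≈ -1.3333)
M(Z) = 9 (M(Z) = 3*3 = 9)
k(h) = 2*h
t(S, F) = 5*S + F*S
Q(J, m) = 1/11 (Q(J, m) = 1/(-7 + 2*9) = 1/(-7 + 18) = 1/11)
L = 224 (L = 28*(1*(5 + 3)) = 28*(1*8) = 28*8 = 224)
Q(W, -4)*L = (1/11)*224 = 224/11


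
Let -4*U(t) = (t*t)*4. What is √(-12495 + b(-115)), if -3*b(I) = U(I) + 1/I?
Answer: I*√962515155/345 ≈ 89.926*I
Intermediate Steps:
U(t) = -t² (U(t) = -t*t*4/4 = -t²*4/4 = -t²)
b(I) = -1/(3*I) + I²/3 (b(I) = -(-I² + 1/I)/3 = -(1/I - I²)/3 = -1/(3*I) + I²/3)
√(-12495 + b(-115)) = √(-12495 + (⅓)*(-1 + (-115)³)/(-115)) = √(-12495 + (⅓)*(-1/115)*(-1 - 1520875)) = √(-12495 + (⅓)*(-1/115)*(-1520876)) = √(-12495 + 1520876/345) = √(-2789899/345) = I*√962515155/345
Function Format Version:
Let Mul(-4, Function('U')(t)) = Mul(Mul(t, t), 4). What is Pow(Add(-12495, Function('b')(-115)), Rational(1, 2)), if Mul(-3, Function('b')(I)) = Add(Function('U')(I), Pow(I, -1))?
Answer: Mul(Rational(1, 345), I, Pow(962515155, Rational(1, 2))) ≈ Mul(89.926, I)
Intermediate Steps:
Function('U')(t) = Mul(-1, Pow(t, 2)) (Function('U')(t) = Mul(Rational(-1, 4), Mul(Mul(t, t), 4)) = Mul(Rational(-1, 4), Mul(Pow(t, 2), 4)) = Mul(Rational(-1, 4), Mul(4, Pow(t, 2))) = Mul(-1, Pow(t, 2)))
Function('b')(I) = Add(Mul(Rational(-1, 3), Pow(I, -1)), Mul(Rational(1, 3), Pow(I, 2))) (Function('b')(I) = Mul(Rational(-1, 3), Add(Mul(-1, Pow(I, 2)), Pow(I, -1))) = Mul(Rational(-1, 3), Add(Pow(I, -1), Mul(-1, Pow(I, 2)))) = Add(Mul(Rational(-1, 3), Pow(I, -1)), Mul(Rational(1, 3), Pow(I, 2))))
Pow(Add(-12495, Function('b')(-115)), Rational(1, 2)) = Pow(Add(-12495, Mul(Rational(1, 3), Pow(-115, -1), Add(-1, Pow(-115, 3)))), Rational(1, 2)) = Pow(Add(-12495, Mul(Rational(1, 3), Rational(-1, 115), Add(-1, -1520875))), Rational(1, 2)) = Pow(Add(-12495, Mul(Rational(1, 3), Rational(-1, 115), -1520876)), Rational(1, 2)) = Pow(Add(-12495, Rational(1520876, 345)), Rational(1, 2)) = Pow(Rational(-2789899, 345), Rational(1, 2)) = Mul(Rational(1, 345), I, Pow(962515155, Rational(1, 2)))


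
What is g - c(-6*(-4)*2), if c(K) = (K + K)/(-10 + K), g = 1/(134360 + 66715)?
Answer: -9651581/3820425 ≈ -2.5263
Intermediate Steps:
g = 1/201075 ≈ 4.9733e-6
c(K) = 2*K/(-10 + K) (c(K) = (2*K)/(-10 + K) = 2*K/(-10 + K))
g - c(-6*(-4)*2) = 1/201075 - 2*-6*(-4)*2/(-10 - 6*(-4)*2) = 1/201075 - 2*24*2/(-10 + 24*2) = 1/201075 - 2*48/(-10 + 48) = 1/201075 - 2*48/38 = 1/201075 - 1*48/19 = 1/201075 - 48/19 = -9651581/3820425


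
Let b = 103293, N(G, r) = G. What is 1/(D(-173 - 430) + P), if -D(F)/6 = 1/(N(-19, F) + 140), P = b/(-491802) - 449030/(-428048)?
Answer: 2122691530168/1675655759545 ≈ 1.2668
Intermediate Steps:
P = 14718290833/17542905208 (P = 103293/(-491802) - 449030/(-428048) = 103293*(-1/491802) - 449030*(-1/428048) = -34431/163934 + 224515/214024 = 14718290833/17542905208 ≈ 0.83899)
D(F) = -6/121 (D(F) = -6/(-19 + 140) = -6/121)
1/(D(-173 - 430) + P) = 1/(-6/121 + 14718290833/17542905208) = 1/(1675655759545/2122691530168) = 2122691530168/1675655759545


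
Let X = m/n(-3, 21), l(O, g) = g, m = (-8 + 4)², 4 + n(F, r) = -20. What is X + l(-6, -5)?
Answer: -17/3 ≈ -5.6667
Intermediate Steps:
n(F, r) = -24 (n(F, r) = -4 - 20 = -24)
m = 16 (m = (-4)² = 16)
X = -⅔ (X = 16/(-24) = 16*(-1/24) = -⅔ ≈ -0.66667)
X + l(-6, -5) = -⅔ - 5 = -17/3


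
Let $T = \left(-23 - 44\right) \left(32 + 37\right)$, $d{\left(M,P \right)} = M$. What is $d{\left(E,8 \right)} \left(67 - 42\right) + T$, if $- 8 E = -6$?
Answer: $- \frac{18417}{4} \approx -4604.3$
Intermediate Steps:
$E = \frac{3}{4}$ ($E = \left(- \frac{1}{8}\right) \left(-6\right) = \frac{3}{4} \approx 0.75$)
$T = -4623$ ($T = \left(-67\right) 69 = -4623$)
$d{\left(E,8 \right)} \left(67 - 42\right) + T = \frac{3 \left(67 - 42\right)}{4} - 4623 = \frac{3}{4} \cdot 25 - 4623 = \frac{75}{4} - 4623 = - \frac{18417}{4}$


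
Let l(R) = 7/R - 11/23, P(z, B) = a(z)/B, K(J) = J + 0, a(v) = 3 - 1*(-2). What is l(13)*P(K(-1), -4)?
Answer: -45/598 ≈ -0.075251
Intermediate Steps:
a(v) = 5 (a(v) = 3 + 2 = 5)
K(J) = J
P(z, B) = 5/B
l(R) = -11/23 + 7/R (l(R) = 7/R - 11*1/23 = 7/R - 11/23 = -11/23 + 7/R)
l(13)*P(K(-1), -4) = (-11/23 + 7/13)*(5/(-4)) = (-11/23 + 7*(1/13))*(5*(-¼)) = (-11/23 + 7/13)*(-5/4) = (18/299)*(-5/4) = -45/598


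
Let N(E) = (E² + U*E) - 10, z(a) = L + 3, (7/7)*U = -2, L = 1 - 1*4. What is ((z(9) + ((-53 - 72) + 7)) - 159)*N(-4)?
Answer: -3878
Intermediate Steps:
L = -3 (L = 1 - 4 = -3)
U = -2
z(a) = 0 (z(a) = -3 + 3 = 0)
N(E) = -10 + E² - 2*E (N(E) = (E² - 2*E) - 10 = -10 + E² - 2*E)
((z(9) + ((-53 - 72) + 7)) - 159)*N(-4) = ((0 + ((-53 - 72) + 7)) - 159)*(-10 + (-4)² - 2*(-4)) = ((0 + (-125 + 7)) - 159)*(-10 + 16 + 8) = ((0 - 118) - 159)*14 = (-118 - 159)*14 = -277*14 = -3878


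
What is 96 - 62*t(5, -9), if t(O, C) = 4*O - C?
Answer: -1702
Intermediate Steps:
t(O, C) = -C + 4*O
96 - 62*t(5, -9) = 96 - 62*(-1*(-9) + 4*5) = 96 - 62*(9 + 20) = 96 - 62*29 = 96 - 1798 = -1702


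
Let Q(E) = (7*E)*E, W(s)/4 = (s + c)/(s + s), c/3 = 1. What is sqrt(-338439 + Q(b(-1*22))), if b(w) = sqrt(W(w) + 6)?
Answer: I*sqrt(40944574)/11 ≈ 581.71*I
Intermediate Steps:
c = 3 (c = 3*1 = 3)
W(s) = 2*(3 + s)/s (W(s) = 4*((s + 3)/(s + s)) = 4*((3 + s)/((2*s))) = 4*((3 + s)*(1/(2*s))) = 4*((3 + s)/(2*s)) = 2*(3 + s)/s)
b(w) = sqrt(8 + 6/w) (b(w) = sqrt((2 + 6/w) + 6) = sqrt(8 + 6/w))
Q(E) = 7*E**2
sqrt(-338439 + Q(b(-1*22))) = sqrt(-338439 + 7*(sqrt(8 + 6/((-1*22))))**2) = sqrt(-338439 + 7*(sqrt(8 + 6/(-22)))**2) = sqrt(-338439 + 7*(sqrt(8 + 6*(-1/22)))**2) = sqrt(-338439 + 7*(sqrt(8 - 3/11))**2) = sqrt(-338439 + 7*(sqrt(85/11))**2) = sqrt(-338439 + 7*(sqrt(935)/11)**2) = sqrt(-338439 + 7*(85/11)) = sqrt(-338439 + 595/11) = sqrt(-3722234/11) = I*sqrt(40944574)/11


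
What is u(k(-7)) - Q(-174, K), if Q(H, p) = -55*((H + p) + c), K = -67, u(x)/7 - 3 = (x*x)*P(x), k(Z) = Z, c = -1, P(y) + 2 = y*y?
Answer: 2832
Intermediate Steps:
P(y) = -2 + y² (P(y) = -2 + y*y = -2 + y²)
u(x) = 21 + 7*x²*(-2 + x²) (u(x) = 21 + 7*((x*x)*(-2 + x²)) = 21 + 7*(x²*(-2 + x²)) = 21 + 7*x²*(-2 + x²))
Q(H, p) = 55 - 55*H - 55*p (Q(H, p) = -55*((H + p) - 1) = -55*(-1 + H + p) = 55 - 55*H - 55*p)
u(k(-7)) - Q(-174, K) = (21 + 7*(-7)²*(-2 + (-7)²)) - (55 - 55*(-174) - 55*(-67)) = (21 + 7*49*(-2 + 49)) - (55 + 9570 + 3685) = (21 + 7*49*47) - 1*13310 = (21 + 16121) - 13310 = 16142 - 13310 = 2832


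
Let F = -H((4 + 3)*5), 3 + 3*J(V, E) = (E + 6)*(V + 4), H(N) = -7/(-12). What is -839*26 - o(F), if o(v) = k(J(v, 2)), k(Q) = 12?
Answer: -21826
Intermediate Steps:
H(N) = 7/12 (H(N) = -7*(-1/12) = 7/12)
J(V, E) = -1 + (4 + V)*(6 + E)/3 (J(V, E) = -1 + ((E + 6)*(V + 4))/3 = -1 + ((6 + E)*(4 + V))/3 = -1 + ((4 + V)*(6 + E))/3 = -1 + (4 + V)*(6 + E)/3)
F = -7/12 (F = -1*7/12 = -7/12 ≈ -0.58333)
o(v) = 12
-839*26 - o(F) = -839*26 - 1*12 = -21814 - 12 = -21826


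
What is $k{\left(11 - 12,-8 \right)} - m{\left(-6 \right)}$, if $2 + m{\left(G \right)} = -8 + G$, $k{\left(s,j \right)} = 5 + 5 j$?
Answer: $-19$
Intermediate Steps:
$m{\left(G \right)} = -10 + G$ ($m{\left(G \right)} = -2 + \left(-8 + G\right) = -10 + G$)
$k{\left(11 - 12,-8 \right)} - m{\left(-6 \right)} = \left(5 + 5 \left(-8\right)\right) - \left(-10 - 6\right) = \left(5 - 40\right) - -16 = -35 + 16 = -19$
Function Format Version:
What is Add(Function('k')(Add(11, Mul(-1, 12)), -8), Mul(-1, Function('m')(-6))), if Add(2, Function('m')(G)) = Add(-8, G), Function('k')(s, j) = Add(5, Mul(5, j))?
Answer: -19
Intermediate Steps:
Function('m')(G) = Add(-10, G) (Function('m')(G) = Add(-2, Add(-8, G)) = Add(-10, G))
Add(Function('k')(Add(11, Mul(-1, 12)), -8), Mul(-1, Function('m')(-6))) = Add(Add(5, Mul(5, -8)), Mul(-1, Add(-10, -6))) = Add(Add(5, -40), Mul(-1, -16)) = Add(-35, 16) = -19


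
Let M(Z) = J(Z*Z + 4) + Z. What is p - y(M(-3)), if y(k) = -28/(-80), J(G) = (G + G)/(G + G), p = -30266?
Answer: -605327/20 ≈ -30266.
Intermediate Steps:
J(G) = 1 (J(G) = (2*G)/((2*G)) = (2*G)*(1/(2*G)) = 1)
M(Z) = 1 + Z
y(k) = 7/20 (y(k) = -28*(-1/80) = 7/20)
p - y(M(-3)) = -30266 - 1*7/20 = -30266 - 7/20 = -605327/20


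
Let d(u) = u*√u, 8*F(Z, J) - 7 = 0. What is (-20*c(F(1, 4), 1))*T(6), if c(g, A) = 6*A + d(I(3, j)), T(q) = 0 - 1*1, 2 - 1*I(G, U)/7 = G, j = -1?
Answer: 120 - 140*I*√7 ≈ 120.0 - 370.41*I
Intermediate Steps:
F(Z, J) = 7/8 (F(Z, J) = 7/8 + (⅛)*0 = 7/8 + 0 = 7/8)
I(G, U) = 14 - 7*G
T(q) = -1 (T(q) = 0 - 1 = -1)
d(u) = u^(3/2)
c(g, A) = 6*A - 7*I*√7 (c(g, A) = 6*A + (14 - 7*3)^(3/2) = 6*A + (14 - 21)^(3/2) = 6*A + (-7)^(3/2) = 6*A - 7*I*√7)
(-20*c(F(1, 4), 1))*T(6) = -20*(6*1 - 7*I*√7)*(-1) = -20*(6 - 7*I*√7)*(-1) = (-120 + 140*I*√7)*(-1) = 120 - 140*I*√7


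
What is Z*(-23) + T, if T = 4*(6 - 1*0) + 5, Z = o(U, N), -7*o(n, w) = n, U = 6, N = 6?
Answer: 341/7 ≈ 48.714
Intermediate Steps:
o(n, w) = -n/7
Z = -6/7 (Z = -1/7*6 = -6/7 ≈ -0.85714)
T = 29 (T = 4*(6 + 0) + 5 = 4*6 + 5 = 24 + 5 = 29)
Z*(-23) + T = -6/7*(-23) + 29 = 138/7 + 29 = 341/7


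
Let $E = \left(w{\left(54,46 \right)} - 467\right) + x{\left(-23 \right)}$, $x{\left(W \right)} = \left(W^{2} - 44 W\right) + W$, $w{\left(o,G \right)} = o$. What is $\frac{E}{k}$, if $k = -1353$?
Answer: $- \frac{1105}{1353} \approx -0.8167$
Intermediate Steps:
$x{\left(W \right)} = W^{2} - 43 W$
$E = 1105$ ($E = \left(54 - 467\right) - 23 \left(-43 - 23\right) = -413 - -1518 = -413 + 1518 = 1105$)
$\frac{E}{k} = \frac{1105}{-1353} = 1105 \left(- \frac{1}{1353}\right) = - \frac{1105}{1353}$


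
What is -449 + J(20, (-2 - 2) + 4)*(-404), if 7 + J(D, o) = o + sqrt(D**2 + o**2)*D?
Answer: -159221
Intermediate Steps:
J(D, o) = -7 + o + D*sqrt(D**2 + o**2) (J(D, o) = -7 + (o + sqrt(D**2 + o**2)*D) = -7 + (o + D*sqrt(D**2 + o**2)) = -7 + o + D*sqrt(D**2 + o**2))
-449 + J(20, (-2 - 2) + 4)*(-404) = -449 + (-7 + ((-2 - 2) + 4) + 20*sqrt(20**2 + ((-2 - 2) + 4)**2))*(-404) = -449 + (-7 + (-4 + 4) + 20*sqrt(400 + (-4 + 4)**2))*(-404) = -449 + (-7 + 0 + 20*sqrt(400 + 0**2))*(-404) = -449 + (-7 + 0 + 20*sqrt(400 + 0))*(-404) = -449 + (-7 + 0 + 20*sqrt(400))*(-404) = -449 + (-7 + 0 + 20*20)*(-404) = -449 + (-7 + 0 + 400)*(-404) = -449 + 393*(-404) = -449 - 158772 = -159221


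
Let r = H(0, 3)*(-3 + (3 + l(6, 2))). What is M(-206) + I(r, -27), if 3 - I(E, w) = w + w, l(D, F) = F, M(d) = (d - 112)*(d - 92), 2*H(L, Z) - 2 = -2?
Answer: 94821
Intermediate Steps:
H(L, Z) = 0 (H(L, Z) = 1 + (½)*(-2) = 1 - 1 = 0)
M(d) = (-112 + d)*(-92 + d)
r = 0 (r = 0*(-3 + (3 + 2)) = 0*(-3 + 5) = 0*2 = 0)
I(E, w) = 3 - 2*w (I(E, w) = 3 - (w + w) = 3 - 2*w)
M(-206) + I(r, -27) = (10304 + (-206)² - 204*(-206)) + (3 - 2*(-27)) = (10304 + 42436 + 42024) + (3 + 54) = 94764 + 57 = 94821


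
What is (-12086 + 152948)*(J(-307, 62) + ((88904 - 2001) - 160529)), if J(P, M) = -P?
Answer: -10327860978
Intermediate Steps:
(-12086 + 152948)*(J(-307, 62) + ((88904 - 2001) - 160529)) = (-12086 + 152948)*(-1*(-307) + ((88904 - 2001) - 160529)) = 140862*(307 + (86903 - 160529)) = 140862*(307 - 73626) = 140862*(-73319) = -10327860978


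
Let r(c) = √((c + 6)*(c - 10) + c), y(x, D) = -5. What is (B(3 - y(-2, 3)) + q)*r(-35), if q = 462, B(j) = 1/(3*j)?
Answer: 11089*√1270/24 ≈ 16466.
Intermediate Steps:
B(j) = 1/(3*j)
r(c) = √(c + (-10 + c)*(6 + c)) (r(c) = √((6 + c)*(-10 + c) + c) = √((-10 + c)*(6 + c) + c) = √(c + (-10 + c)*(6 + c)))
(B(3 - y(-2, 3)) + q)*r(-35) = (1/(3*(3 - 1*(-5))) + 462)*√(-60 + (-35)² - 3*(-35)) = (1/(3*(3 + 5)) + 462)*√(-60 + 1225 + 105) = ((⅓)/8 + 462)*√1270 = ((⅓)*(⅛) + 462)*√1270 = (1/24 + 462)*√1270 = 11089*√1270/24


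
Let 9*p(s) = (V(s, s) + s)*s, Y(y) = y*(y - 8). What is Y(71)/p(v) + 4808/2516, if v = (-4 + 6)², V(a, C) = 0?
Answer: 25340885/10064 ≈ 2518.0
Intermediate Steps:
Y(y) = y*(-8 + y)
v = 4 (v = 2² = 4)
p(s) = s²/9 (p(s) = ((0 + s)*s)/9 = (s*s)/9 = s²/9)
Y(71)/p(v) + 4808/2516 = (71*(-8 + 71))/(((⅑)*4²)) + 4808/2516 = (71*63)/(((⅑)*16)) + 4808*(1/2516) = 4473/(16/9) + 1202/629 = 4473*(9/16) + 1202/629 = 40257/16 + 1202/629 = 25340885/10064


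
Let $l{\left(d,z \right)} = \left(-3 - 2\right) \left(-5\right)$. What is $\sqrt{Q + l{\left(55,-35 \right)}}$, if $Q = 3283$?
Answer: $2 \sqrt{827} \approx 57.515$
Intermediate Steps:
$l{\left(d,z \right)} = 25$ ($l{\left(d,z \right)} = \left(-5\right) \left(-5\right) = 25$)
$\sqrt{Q + l{\left(55,-35 \right)}} = \sqrt{3283 + 25} = \sqrt{3308} = 2 \sqrt{827}$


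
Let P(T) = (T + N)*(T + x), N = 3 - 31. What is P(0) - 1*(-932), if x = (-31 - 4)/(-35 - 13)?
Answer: 10939/12 ≈ 911.58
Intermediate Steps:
N = -28
x = 35/48 (x = -35/(-48) = -35*(-1/48) = 35/48 ≈ 0.72917)
P(T) = (-28 + T)*(35/48 + T) (P(T) = (T - 28)*(T + 35/48) = (-28 + T)*(35/48 + T))
P(0) - 1*(-932) = (-245/12 + 0² - 1309/48*0) - 1*(-932) = (-245/12 + 0 + 0) + 932 = -245/12 + 932 = 10939/12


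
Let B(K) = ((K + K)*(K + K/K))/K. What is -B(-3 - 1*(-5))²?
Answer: -36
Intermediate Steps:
B(K) = 2 + 2*K (B(K) = ((2*K)*(K + 1))/K = ((2*K)*(1 + K))/K = (2*K*(1 + K))/K = 2 + 2*K)
-B(-3 - 1*(-5))² = -(2 + 2*(-3 - 1*(-5)))² = -(2 + 2*(-3 + 5))² = -(2 + 2*2)² = -(2 + 4)² = -1*6² = -1*36 = -36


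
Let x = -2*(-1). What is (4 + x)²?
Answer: 36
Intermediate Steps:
x = 2
(4 + x)² = (4 + 2)² = 6² = 36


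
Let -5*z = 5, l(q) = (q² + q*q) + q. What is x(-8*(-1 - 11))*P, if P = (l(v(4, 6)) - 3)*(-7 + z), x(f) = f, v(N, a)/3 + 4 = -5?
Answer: -1096704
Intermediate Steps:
v(N, a) = -27 (v(N, a) = -12 + 3*(-5) = -12 - 15 = -27)
l(q) = q + 2*q² (l(q) = (q² + q²) + q = 2*q² + q = q + 2*q²)
z = -1 (z = -⅕*5 = -1)
P = -11424 (P = (-27*(1 + 2*(-27)) - 3)*(-7 - 1) = (-27*(1 - 54) - 3)*(-8) = (-27*(-53) - 3)*(-8) = (1431 - 3)*(-8) = 1428*(-8) = -11424)
x(-8*(-1 - 11))*P = -8*(-1 - 11)*(-11424) = -8*(-12)*(-11424) = 96*(-11424) = -1096704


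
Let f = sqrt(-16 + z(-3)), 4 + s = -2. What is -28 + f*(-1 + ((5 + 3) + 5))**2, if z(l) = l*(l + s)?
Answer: -28 + 144*sqrt(11) ≈ 449.59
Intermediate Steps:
s = -6 (s = -4 - 2 = -6)
z(l) = l*(-6 + l) (z(l) = l*(l - 6) = l*(-6 + l))
f = sqrt(11) (f = sqrt(-16 - 3*(-6 - 3)) = sqrt(-16 - 3*(-9)) = sqrt(-16 + 27) = sqrt(11) ≈ 3.3166)
-28 + f*(-1 + ((5 + 3) + 5))**2 = -28 + sqrt(11)*(-1 + ((5 + 3) + 5))**2 = -28 + sqrt(11)*(-1 + (8 + 5))**2 = -28 + sqrt(11)*(-1 + 13)**2 = -28 + sqrt(11)*12**2 = -28 + sqrt(11)*144 = -28 + 144*sqrt(11)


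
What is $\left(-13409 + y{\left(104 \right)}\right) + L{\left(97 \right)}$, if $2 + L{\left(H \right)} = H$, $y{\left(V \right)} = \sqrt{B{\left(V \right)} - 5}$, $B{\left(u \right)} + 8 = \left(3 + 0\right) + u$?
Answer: $-13314 + \sqrt{94} \approx -13304.0$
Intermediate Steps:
$B{\left(u \right)} = -5 + u$ ($B{\left(u \right)} = -8 + \left(\left(3 + 0\right) + u\right) = -8 + \left(3 + u\right) = -5 + u$)
$y{\left(V \right)} = \sqrt{-10 + V}$ ($y{\left(V \right)} = \sqrt{\left(-5 + V\right) - 5} = \sqrt{-10 + V}$)
$L{\left(H \right)} = -2 + H$
$\left(-13409 + y{\left(104 \right)}\right) + L{\left(97 \right)} = \left(-13409 + \sqrt{-10 + 104}\right) + \left(-2 + 97\right) = \left(-13409 + \sqrt{94}\right) + 95 = -13314 + \sqrt{94}$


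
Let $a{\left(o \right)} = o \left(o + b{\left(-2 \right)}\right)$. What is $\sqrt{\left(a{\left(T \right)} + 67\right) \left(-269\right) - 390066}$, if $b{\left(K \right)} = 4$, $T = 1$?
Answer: $i \sqrt{409434} \approx 639.87 i$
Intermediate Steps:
$a{\left(o \right)} = o \left(4 + o\right)$ ($a{\left(o \right)} = o \left(o + 4\right) = o \left(4 + o\right)$)
$\sqrt{\left(a{\left(T \right)} + 67\right) \left(-269\right) - 390066} = \sqrt{\left(1 \left(4 + 1\right) + 67\right) \left(-269\right) - 390066} = \sqrt{\left(1 \cdot 5 + 67\right) \left(-269\right) - 390066} = \sqrt{\left(5 + 67\right) \left(-269\right) - 390066} = \sqrt{72 \left(-269\right) - 390066} = \sqrt{-19368 - 390066} = \sqrt{-409434} = i \sqrt{409434}$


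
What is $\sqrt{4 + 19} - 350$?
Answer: $-350 + \sqrt{23} \approx -345.2$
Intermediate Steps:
$\sqrt{4 + 19} - 350 = \sqrt{23} - 350 = -350 + \sqrt{23}$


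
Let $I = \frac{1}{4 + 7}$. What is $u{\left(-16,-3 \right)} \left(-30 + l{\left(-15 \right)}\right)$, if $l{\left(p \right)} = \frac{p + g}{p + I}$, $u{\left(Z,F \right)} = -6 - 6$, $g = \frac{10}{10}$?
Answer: $\frac{14298}{41} \approx 348.73$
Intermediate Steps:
$g = 1$ ($g = 10 \cdot \frac{1}{10} = 1$)
$I = \frac{1}{11} \approx 0.090909$
$u{\left(Z,F \right)} = -12$ ($u{\left(Z,F \right)} = -6 - 6 = -12$)
$l{\left(p \right)} = \frac{1 + p}{\frac{1}{11} + p}$ ($l{\left(p \right)} = \frac{p + 1}{p + \frac{1}{11}} = \frac{1 + p}{\frac{1}{11} + p}$)
$u{\left(-16,-3 \right)} \left(-30 + l{\left(-15 \right)}\right) = - 12 \left(-30 + \frac{11 \left(1 - 15\right)}{1 + 11 \left(-15\right)}\right) = - 12 \left(-30 + 11 \frac{1}{1 - 165} \left(-14\right)\right) = - 12 \left(-30 + 11 \frac{1}{-164} \left(-14\right)\right) = - 12 \left(-30 + 11 \left(- \frac{1}{164}\right) \left(-14\right)\right) = - 12 \left(-30 + \frac{77}{82}\right) = \left(-12\right) \left(- \frac{2383}{82}\right) = \frac{14298}{41}$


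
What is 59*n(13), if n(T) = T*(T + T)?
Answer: 19942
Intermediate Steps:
n(T) = 2*T² (n(T) = T*(2*T) = 2*T²)
59*n(13) = 59*(2*13²) = 59*(2*169) = 59*338 = 19942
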